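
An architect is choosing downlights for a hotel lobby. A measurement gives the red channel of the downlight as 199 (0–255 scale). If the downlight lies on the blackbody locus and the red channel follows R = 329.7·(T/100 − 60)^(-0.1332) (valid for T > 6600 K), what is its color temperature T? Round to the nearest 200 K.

(t − 60)^(-0.1332) = 199/329.7 = 0.60358.
t − 60 = 0.60358^(1/-0.1332) = 0.60358^(-7.508) = 44.273, so t = 104.273.
T = 100·t = 10427 K → 10400 K to the nearest 200 K.

10400 K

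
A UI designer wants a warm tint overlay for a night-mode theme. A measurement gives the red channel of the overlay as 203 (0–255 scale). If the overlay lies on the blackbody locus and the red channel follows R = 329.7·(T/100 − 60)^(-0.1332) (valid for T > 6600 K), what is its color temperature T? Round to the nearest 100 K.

9800 K

(t − 60)^(-0.1332) = 203/329.7 = 0.61571.
t − 60 = 0.61571^(1/-0.1332) = 0.61571^(-7.508) = 38.129, so t = 98.129.
T = 100·t = 9813 K → 9800 K to the nearest 100 K.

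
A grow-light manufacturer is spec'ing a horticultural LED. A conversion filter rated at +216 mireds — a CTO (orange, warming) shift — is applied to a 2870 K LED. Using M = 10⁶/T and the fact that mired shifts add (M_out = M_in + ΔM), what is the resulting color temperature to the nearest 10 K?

1770 K

M_in = 10⁶/2870 = 348.43 mireds.
M_out = 348.43 + (+216) = 564.43 mireds.
T_out = 10⁶/564.43 = 1771.7 K → 1770 K.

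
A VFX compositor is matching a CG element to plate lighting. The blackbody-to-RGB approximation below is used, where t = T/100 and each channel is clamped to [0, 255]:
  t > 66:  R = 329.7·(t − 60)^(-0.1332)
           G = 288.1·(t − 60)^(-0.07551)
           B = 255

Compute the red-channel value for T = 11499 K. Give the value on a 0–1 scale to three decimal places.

t = 11499/100 = 114.99; the t > 66 branch applies.
R = 329.7·(114.99 − 60)^(-0.1332) = 329.7·54.99^(-0.1332) = 329.7·0.58640 = 193.336.
On a 0–1 scale: 193.336/255 = 0.7582 → 0.758.

0.758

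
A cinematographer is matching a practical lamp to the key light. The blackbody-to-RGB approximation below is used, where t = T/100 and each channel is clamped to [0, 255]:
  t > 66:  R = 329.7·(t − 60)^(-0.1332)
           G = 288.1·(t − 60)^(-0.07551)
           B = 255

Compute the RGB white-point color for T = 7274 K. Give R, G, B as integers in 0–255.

t = 7274/100 = 72.74; the t > 66 branch applies.
R = 329.7·(72.74 − 60)^(-0.1332) = 329.7·12.74^(-0.1332) = 329.7·0.71251 = 234.915.
G = 288.1·(72.74 − 60)^(-0.07551) = 288.1·12.74^(-0.07551) = 288.1·0.82518 = 237.734.
B = 255 by definition for t > 66.
Rounded: (235, 238, 255).

R=235, G=238, B=255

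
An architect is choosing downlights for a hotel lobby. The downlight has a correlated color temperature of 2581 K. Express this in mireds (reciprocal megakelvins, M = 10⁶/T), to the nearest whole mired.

M = 10⁶ / 2581 = 387.447 → 387 mireds.

387 mireds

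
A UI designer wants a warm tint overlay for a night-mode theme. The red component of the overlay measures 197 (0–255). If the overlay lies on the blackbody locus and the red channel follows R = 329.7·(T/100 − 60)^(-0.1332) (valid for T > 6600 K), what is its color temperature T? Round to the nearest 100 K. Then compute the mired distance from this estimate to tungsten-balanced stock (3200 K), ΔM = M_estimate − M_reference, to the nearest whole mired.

(t − 60)^(-0.1332) = 197/329.7 = 0.59751.
t − 60 = 0.59751^(1/-0.1332) = 0.59751^(-7.508) = 47.761, so t = 107.761.
T = 100·t = 10776 K → 10800 K to the nearest 100 K.
M_estimate = 10⁶/10800 = 92.59; M_reference = 10⁶/3200 = 312.50.
ΔM = 92.59 − 312.50 = -219.91 → -220 mireds.

-220 mireds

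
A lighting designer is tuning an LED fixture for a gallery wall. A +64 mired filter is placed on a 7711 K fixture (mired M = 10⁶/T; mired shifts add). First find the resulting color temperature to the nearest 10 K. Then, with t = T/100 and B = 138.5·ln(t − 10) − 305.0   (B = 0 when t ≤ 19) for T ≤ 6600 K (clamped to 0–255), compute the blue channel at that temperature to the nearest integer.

M_in = 10⁶/7711 = 129.68; M_out = 129.68 + (+64) = 193.68.
T_out = 10⁶/193.68 = 5163.0 K → 5160 K; t = 51.6.
B = 138.5·ln(51.6 − 10) − 305.0 = 138.5·ln 41.6 − 305.0 = 138.5·3.7281 − 305.0 = 211.342.
Rounded: 211.

211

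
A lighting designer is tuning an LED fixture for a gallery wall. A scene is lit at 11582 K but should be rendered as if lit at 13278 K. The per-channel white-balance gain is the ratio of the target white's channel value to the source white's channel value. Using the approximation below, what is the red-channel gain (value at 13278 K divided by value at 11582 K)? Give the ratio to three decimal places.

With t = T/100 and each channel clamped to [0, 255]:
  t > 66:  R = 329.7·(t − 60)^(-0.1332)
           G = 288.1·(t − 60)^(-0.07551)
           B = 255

0.965

At 11582 K (t = 115.82):
  R = 329.7·(115.82 − 60)^(-0.1332) = 329.7·55.82^(-0.1332) = 329.7·0.58523 = 192.951.
At 13278 K (t = 132.78):
  R = 329.7·(132.78 − 60)^(-0.1332) = 329.7·72.78^(-0.1332) = 329.7·0.56491 = 186.251.
Gain = 186.251 / 192.951 = 0.9653 → 0.965.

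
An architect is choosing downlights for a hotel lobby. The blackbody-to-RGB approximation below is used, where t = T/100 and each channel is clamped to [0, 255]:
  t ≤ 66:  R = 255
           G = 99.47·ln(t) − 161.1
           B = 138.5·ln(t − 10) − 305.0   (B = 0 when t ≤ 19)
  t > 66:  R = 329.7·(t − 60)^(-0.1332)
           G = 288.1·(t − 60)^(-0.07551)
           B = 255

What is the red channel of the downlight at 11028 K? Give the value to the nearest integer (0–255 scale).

196

t = 11028/100 = 110.28; the t > 66 branch applies.
R = 329.7·(110.28 − 60)^(-0.1332) = 329.7·50.28^(-0.1332) = 329.7·0.59344 = 195.656.
Rounded: 196.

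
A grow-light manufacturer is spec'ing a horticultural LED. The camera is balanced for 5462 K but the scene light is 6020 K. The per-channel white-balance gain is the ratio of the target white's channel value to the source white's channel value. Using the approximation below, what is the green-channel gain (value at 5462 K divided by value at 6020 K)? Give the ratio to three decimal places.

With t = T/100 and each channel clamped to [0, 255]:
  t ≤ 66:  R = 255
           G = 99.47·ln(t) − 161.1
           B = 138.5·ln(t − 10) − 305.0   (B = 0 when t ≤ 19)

0.961

At 6020 K (t = 60.2):
  G = 99.47·ln 60.2 − 161.1 = 99.47·4.0977 − 161.1 = 246.495.
At 5462 K (t = 54.62):
  G = 99.47·ln 54.62 − 161.1 = 99.47·4.0004 − 161.1 = 236.820.
Gain = 236.820 / 246.495 = 0.9607 → 0.961.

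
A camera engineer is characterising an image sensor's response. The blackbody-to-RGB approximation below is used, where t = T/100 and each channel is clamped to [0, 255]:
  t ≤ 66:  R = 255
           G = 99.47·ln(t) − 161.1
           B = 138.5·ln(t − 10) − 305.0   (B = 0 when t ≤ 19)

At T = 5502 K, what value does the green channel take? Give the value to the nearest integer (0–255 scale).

t = 5502/100 = 55.02; the t ≤ 66 branch applies.
G = 99.47·ln 55.02 − 161.1 = 99.47·4.0077 − 161.1 = 237.546.
Rounded: 238.

238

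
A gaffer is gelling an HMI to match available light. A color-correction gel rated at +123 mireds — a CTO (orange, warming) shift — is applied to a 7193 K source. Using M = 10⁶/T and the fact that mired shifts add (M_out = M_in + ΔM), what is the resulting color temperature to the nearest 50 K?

M_in = 10⁶/7193 = 139.02 mireds.
M_out = 139.02 + (+123) = 262.02 mireds.
T_out = 10⁶/262.02 = 3816.4 K → 3800 K.

3800 K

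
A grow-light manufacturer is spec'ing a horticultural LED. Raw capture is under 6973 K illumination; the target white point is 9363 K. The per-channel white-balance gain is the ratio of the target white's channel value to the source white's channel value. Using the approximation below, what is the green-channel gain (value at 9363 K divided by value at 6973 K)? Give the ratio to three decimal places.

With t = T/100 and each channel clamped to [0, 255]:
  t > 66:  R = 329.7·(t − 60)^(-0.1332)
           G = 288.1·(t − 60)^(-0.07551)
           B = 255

0.911

At 6973 K (t = 69.73):
  G = 288.1·(69.73 − 60)^(-0.07551) = 288.1·9.73^(-0.07551) = 288.1·0.84215 = 242.622.
At 9363 K (t = 93.63):
  G = 288.1·(93.63 − 60)^(-0.07551) = 288.1·33.63^(-0.07551) = 288.1·0.76686 = 220.933.
Gain = 220.933 / 242.622 = 0.9106 → 0.911.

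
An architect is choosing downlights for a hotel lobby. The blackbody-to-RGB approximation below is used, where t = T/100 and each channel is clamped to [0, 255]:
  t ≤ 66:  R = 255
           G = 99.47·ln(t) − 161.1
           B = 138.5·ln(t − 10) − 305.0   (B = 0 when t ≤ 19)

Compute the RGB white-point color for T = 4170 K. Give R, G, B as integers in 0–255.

t = 4170/100 = 41.7; the t ≤ 66 branch applies.
R = 255 by definition for t ≤ 66.
G = 99.47·ln 41.7 − 161.1 = 99.47·3.7305 − 161.1 = 209.973.
B = 138.5·ln(41.7 − 10) − 305.0 = 138.5·ln 31.7 − 305.0 = 138.5·3.4563 − 305.0 = 173.700.
Rounded: (255, 210, 174).

R=255, G=210, B=174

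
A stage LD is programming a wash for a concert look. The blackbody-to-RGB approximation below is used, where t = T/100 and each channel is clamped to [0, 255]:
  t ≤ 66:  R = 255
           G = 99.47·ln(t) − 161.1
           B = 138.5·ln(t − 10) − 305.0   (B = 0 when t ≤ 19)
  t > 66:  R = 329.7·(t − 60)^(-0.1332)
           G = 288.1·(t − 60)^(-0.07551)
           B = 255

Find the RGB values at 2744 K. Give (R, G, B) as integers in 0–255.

(255, 168, 91)

t = 2744/100 = 27.44; the t ≤ 66 branch applies.
R = 255 by definition for t ≤ 66.
G = 99.47·ln 27.44 − 161.1 = 99.47·3.3120 − 161.1 = 168.345.
B = 138.5·ln(27.44 − 10) − 305.0 = 138.5·ln 17.44 − 305.0 = 138.5·2.8588 − 305.0 = 90.939.
Rounded: (255, 168, 91).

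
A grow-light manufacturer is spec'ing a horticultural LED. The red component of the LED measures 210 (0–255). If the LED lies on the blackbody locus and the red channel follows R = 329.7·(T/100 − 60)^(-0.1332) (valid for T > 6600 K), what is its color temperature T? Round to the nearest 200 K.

(t − 60)^(-0.1332) = 210/329.7 = 0.63694.
t − 60 = 0.63694^(1/-0.1332) = 0.63694^(-7.508) = 29.561, so t = 89.561.
T = 100·t = 8956 K → 9000 K to the nearest 200 K.

9000 K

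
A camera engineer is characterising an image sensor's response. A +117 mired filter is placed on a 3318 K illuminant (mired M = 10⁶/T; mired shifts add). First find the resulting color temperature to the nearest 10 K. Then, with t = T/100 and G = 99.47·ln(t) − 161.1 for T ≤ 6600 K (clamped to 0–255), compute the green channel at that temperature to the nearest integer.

M_in = 10⁶/3318 = 301.39; M_out = 301.39 + (+117) = 418.39.
T_out = 10⁶/418.39 = 2390.1 K → 2390 K; t = 23.9.
G = 99.47·ln 23.9 − 161.1 = 99.47·3.1739 − 161.1 = 154.606.
Rounded: 155.

155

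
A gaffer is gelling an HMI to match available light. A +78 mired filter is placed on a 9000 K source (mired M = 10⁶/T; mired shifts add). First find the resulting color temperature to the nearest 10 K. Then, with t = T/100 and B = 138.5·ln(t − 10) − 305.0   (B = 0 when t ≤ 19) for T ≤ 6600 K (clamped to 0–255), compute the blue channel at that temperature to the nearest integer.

M_in = 10⁶/9000 = 111.11; M_out = 111.11 + (+78) = 189.11.
T_out = 10⁶/189.11 = 5287.9 K → 5290 K; t = 52.9.
B = 138.5·ln(52.9 − 10) − 305.0 = 138.5·ln 42.9 − 305.0 = 138.5·3.7589 − 305.0 = 215.604.
Rounded: 216.

216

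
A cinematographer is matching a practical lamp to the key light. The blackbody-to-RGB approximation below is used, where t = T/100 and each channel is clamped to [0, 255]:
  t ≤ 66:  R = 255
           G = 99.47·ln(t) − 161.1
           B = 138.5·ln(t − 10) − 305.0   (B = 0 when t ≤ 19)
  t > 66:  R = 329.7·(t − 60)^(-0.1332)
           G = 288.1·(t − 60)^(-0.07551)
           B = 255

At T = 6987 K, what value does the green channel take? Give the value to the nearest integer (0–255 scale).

t = 6987/100 = 69.87; the t > 66 branch applies.
G = 288.1·(69.87 − 60)^(-0.07551) = 288.1·9.87^(-0.07551) = 288.1·0.84124 = 242.361.
Rounded: 242.

242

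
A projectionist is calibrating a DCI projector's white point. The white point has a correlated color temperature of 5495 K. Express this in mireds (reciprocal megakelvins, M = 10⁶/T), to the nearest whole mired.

182 mireds

M = 10⁶ / 5495 = 181.984 → 182 mireds.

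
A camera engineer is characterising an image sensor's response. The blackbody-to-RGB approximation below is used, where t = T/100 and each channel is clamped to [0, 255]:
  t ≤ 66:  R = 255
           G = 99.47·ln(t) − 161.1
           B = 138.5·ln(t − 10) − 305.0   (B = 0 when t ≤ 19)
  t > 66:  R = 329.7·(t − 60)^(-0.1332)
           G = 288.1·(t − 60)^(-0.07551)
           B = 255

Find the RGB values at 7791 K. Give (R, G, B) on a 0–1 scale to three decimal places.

(0.880, 0.909, 1.000)

t = 7791/100 = 77.91; the t > 66 branch applies.
R = 329.7·(77.91 − 60)^(-0.1332) = 329.7·17.91^(-0.1332) = 329.7·0.68091 = 224.495.
G = 288.1·(77.91 − 60)^(-0.07551) = 288.1·17.91^(-0.07551) = 288.1·0.80423 = 231.698.
B = 255 by definition for t > 66.
Dividing each by 255: (0.8804, 0.9086, 1.0000) → (0.880, 0.909, 1.000).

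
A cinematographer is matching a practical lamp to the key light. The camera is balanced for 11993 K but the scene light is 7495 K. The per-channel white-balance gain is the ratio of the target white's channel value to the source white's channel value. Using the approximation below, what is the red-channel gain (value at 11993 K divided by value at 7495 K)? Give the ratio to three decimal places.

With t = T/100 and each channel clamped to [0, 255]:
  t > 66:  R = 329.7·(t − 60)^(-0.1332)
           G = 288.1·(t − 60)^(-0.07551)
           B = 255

0.831

At 7495 K (t = 74.95):
  R = 329.7·(74.95 − 60)^(-0.1332) = 329.7·14.95^(-0.1332) = 329.7·0.69749 = 229.962.
At 11993 K (t = 119.93):
  R = 329.7·(119.93 − 60)^(-0.1332) = 329.7·59.93^(-0.1332) = 329.7·0.57972 = 191.133.
Gain = 191.133 / 229.962 = 0.8312 → 0.831.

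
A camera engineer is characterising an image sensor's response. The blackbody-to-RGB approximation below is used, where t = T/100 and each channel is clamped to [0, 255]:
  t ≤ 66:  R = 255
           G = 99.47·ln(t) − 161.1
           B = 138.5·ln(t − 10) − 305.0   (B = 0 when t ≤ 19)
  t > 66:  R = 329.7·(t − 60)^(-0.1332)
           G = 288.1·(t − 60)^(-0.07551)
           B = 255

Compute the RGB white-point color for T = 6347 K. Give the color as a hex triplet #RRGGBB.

#FFFCF6

t = 6347/100 = 63.47; the t ≤ 66 branch applies.
R = 255 by definition for t ≤ 66.
G = 99.47·ln 63.47 − 161.1 = 99.47·4.1506 − 161.1 = 251.757.
B = 138.5·ln(63.47 − 10) − 305.0 = 138.5·ln 53.47 − 305.0 = 138.5·3.9791 − 305.0 = 246.108.
Rounded: (255, 252, 246).
In hex: #FFFCF6.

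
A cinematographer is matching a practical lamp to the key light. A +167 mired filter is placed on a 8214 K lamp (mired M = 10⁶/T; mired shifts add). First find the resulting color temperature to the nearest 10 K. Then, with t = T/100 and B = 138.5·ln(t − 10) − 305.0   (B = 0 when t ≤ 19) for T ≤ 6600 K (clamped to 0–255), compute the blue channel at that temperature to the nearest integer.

M_in = 10⁶/8214 = 121.74; M_out = 121.74 + (+167) = 288.74.
T_out = 10⁶/288.74 = 3463.3 K → 3460 K; t = 34.6.
B = 138.5·ln(34.6 − 10) − 305.0 = 138.5·ln 24.6 − 305.0 = 138.5·3.2027 − 305.0 = 138.580.
Rounded: 139.

139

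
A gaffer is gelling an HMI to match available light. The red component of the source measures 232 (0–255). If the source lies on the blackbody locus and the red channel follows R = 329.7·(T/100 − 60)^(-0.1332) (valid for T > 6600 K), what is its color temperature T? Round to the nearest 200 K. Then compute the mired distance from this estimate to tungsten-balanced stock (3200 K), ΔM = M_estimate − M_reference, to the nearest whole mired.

-177 mireds

(t − 60)^(-0.1332) = 232/329.7 = 0.70367.
t − 60 = 0.70367^(1/-0.1332) = 0.70367^(-7.508) = 13.992, so t = 73.992.
T = 100·t = 7399 K → 7400 K to the nearest 200 K.
M_estimate = 10⁶/7400 = 135.14; M_reference = 10⁶/3200 = 312.50.
ΔM = 135.14 − 312.50 = -177.36 → -177 mireds.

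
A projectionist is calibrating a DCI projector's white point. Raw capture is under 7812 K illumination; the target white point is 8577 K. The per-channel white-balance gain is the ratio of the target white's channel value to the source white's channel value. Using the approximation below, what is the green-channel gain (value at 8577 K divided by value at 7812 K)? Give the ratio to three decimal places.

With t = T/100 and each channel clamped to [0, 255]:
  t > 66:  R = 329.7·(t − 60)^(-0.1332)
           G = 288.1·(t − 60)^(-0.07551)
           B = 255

At 7812 K (t = 78.12):
  G = 288.1·(78.12 − 60)^(-0.07551) = 288.1·18.12^(-0.07551) = 288.1·0.80352 = 231.494.
At 8577 K (t = 85.77):
  G = 288.1·(85.77 − 60)^(-0.07551) = 288.1·25.77^(-0.07551) = 288.1·0.78243 = 225.419.
Gain = 225.419 / 231.494 = 0.9738 → 0.974.

0.974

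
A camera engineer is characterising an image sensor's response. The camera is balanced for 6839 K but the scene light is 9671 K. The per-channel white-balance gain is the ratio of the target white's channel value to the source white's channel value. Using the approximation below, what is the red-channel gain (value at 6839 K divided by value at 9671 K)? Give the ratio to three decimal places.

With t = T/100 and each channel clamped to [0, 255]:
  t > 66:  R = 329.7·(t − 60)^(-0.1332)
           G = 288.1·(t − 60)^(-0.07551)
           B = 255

At 9671 K (t = 96.71):
  R = 329.7·(96.71 − 60)^(-0.1332) = 329.7·36.71^(-0.1332) = 329.7·0.61883 = 204.028.
At 6839 K (t = 68.39):
  R = 329.7·(68.39 − 60)^(-0.1332) = 329.7·8.39^(-0.1332) = 329.7·0.75328 = 248.356.
Gain = 248.356 / 204.028 = 1.2173 → 1.217.

1.217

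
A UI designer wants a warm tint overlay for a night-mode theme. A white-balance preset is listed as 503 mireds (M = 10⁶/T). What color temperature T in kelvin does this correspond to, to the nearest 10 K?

T = 10⁶ / 503 = 1988.07 K → 1990 K.

1990 K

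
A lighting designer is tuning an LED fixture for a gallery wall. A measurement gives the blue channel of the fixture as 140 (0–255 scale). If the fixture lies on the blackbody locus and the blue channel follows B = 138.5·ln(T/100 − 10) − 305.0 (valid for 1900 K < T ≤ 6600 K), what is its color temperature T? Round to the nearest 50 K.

ln(t − 10) = (140 + 305.0) / 138.5 = 3.2130.
t − 10 = e^3.2130 = 24.853, so t = 34.853.
T = 100·t = 3485 K → 3500 K to the nearest 50 K.

3500 K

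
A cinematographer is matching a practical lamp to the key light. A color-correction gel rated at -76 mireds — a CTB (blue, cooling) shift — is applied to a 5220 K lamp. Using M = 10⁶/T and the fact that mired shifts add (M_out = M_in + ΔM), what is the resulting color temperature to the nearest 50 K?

8650 K

M_in = 10⁶/5220 = 191.57 mireds.
M_out = 191.57 + (-76) = 115.57 mireds.
T_out = 10⁶/115.57 = 8652.7 K → 8650 K.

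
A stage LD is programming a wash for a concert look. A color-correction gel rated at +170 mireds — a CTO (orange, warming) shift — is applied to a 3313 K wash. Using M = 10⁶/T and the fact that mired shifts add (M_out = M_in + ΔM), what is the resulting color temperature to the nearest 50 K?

2100 K

M_in = 10⁶/3313 = 301.84 mireds.
M_out = 301.84 + (+170) = 471.84 mireds.
T_out = 10⁶/471.84 = 2119.4 K → 2100 K.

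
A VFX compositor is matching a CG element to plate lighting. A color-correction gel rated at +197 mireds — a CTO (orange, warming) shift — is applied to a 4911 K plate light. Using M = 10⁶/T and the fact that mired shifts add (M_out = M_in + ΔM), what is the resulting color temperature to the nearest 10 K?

2500 K

M_in = 10⁶/4911 = 203.62 mireds.
M_out = 203.62 + (+197) = 400.62 mireds.
T_out = 10⁶/400.62 = 2496.1 K → 2500 K.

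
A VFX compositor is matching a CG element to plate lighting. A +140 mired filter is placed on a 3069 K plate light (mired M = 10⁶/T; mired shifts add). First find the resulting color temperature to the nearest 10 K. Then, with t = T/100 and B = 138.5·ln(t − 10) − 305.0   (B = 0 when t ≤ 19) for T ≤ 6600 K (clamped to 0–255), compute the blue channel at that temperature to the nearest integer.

33

M_in = 10⁶/3069 = 325.84; M_out = 325.84 + (+140) = 465.84.
T_out = 10⁶/465.84 = 2146.7 K → 2150 K; t = 21.5.
B = 138.5·ln(21.5 − 10) − 305.0 = 138.5·ln 11.5 − 305.0 = 138.5·2.4423 − 305.0 = 33.265.
Rounded: 33.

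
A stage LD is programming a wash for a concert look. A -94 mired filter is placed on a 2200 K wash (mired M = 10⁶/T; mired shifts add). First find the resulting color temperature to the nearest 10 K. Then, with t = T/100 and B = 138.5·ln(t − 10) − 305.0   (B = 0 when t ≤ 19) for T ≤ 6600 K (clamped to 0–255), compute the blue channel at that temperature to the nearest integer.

M_in = 10⁶/2200 = 454.55; M_out = 454.55 + (-94) = 360.55.
T_out = 10⁶/360.55 = 2773.6 K → 2770 K; t = 27.7.
B = 138.5·ln(27.7 − 10) − 305.0 = 138.5·ln 17.7 − 305.0 = 138.5·2.8736 − 305.0 = 92.989.
Rounded: 93.

93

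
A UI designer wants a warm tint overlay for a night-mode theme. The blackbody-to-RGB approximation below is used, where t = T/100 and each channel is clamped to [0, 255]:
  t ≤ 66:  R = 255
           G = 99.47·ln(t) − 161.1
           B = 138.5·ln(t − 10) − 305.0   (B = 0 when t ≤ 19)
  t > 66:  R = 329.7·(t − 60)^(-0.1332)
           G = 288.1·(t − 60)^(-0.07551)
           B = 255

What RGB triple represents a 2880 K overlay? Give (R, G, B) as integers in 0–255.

(255, 173, 101)

t = 2880/100 = 28.8; the t ≤ 66 branch applies.
R = 255 by definition for t ≤ 66.
G = 99.47·ln 28.8 − 161.1 = 99.47·3.3604 − 161.1 = 173.157.
B = 138.5·ln(28.8 − 10) − 305.0 = 138.5·ln 18.8 − 305.0 = 138.5·2.9339 − 305.0 = 101.339.
Rounded: (255, 173, 101).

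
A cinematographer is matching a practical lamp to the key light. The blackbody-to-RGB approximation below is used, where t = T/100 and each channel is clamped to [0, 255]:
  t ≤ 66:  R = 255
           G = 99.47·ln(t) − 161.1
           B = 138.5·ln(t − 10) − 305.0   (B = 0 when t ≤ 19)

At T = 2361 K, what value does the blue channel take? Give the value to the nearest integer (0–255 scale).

t = 2361/100 = 23.61; the t ≤ 66 branch applies.
B = 138.5·ln(23.61 − 10) − 305.0 = 138.5·ln 13.61 − 305.0 = 138.5·2.6108 − 305.0 = 56.596.
Rounded: 57.

57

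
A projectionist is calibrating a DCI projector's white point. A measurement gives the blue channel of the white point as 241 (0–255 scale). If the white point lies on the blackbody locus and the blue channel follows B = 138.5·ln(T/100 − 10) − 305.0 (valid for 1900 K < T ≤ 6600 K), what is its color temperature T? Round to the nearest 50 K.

ln(t − 10) = (241 + 305.0) / 138.5 = 3.9422.
t − 10 = e^3.9422 = 51.534, so t = 61.534.
T = 100·t = 6153 K → 6150 K to the nearest 50 K.

6150 K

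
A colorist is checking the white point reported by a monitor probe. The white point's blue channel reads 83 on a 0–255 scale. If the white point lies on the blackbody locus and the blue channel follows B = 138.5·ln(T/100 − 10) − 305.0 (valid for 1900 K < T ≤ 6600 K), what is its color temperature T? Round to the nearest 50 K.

ln(t − 10) = (83 + 305.0) / 138.5 = 2.8014.
t − 10 = e^2.8014 = 16.468, so t = 26.468.
T = 100·t = 2647 K → 2650 K to the nearest 50 K.

2650 K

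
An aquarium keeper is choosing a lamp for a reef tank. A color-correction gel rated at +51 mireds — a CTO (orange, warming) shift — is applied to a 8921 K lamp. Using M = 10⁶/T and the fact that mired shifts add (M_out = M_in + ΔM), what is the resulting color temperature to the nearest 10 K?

M_in = 10⁶/8921 = 112.10 mireds.
M_out = 112.10 + (+51) = 163.10 mireds.
T_out = 10⁶/163.10 = 6131.4 K → 6130 K.

6130 K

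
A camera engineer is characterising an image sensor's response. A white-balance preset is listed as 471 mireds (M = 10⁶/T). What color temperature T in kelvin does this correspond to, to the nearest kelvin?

2123 K

T = 10⁶ / 471 = 2123.14 K → 2123 K.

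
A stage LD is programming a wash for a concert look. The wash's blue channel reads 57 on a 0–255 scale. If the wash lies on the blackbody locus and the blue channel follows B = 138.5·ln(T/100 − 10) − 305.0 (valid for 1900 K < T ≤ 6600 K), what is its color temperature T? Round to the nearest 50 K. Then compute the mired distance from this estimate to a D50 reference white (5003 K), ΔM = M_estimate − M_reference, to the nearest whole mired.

+226 mireds

ln(t − 10) = (57 + 305.0) / 138.5 = 2.6137.
t − 10 = e^2.6137 = 13.650, so t = 23.650.
T = 100·t = 2365 K → 2350 K to the nearest 50 K.
M_estimate = 10⁶/2350 = 425.53; M_reference = 10⁶/5003 = 199.88.
ΔM = 425.53 − 199.88 = 225.65 → +226 mireds.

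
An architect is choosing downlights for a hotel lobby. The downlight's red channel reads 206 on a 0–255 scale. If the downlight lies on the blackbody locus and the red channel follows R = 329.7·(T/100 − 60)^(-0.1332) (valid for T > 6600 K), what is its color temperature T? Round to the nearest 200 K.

(t − 60)^(-0.1332) = 206/329.7 = 0.62481.
t − 60 = 0.62481^(1/-0.1332) = 0.62481^(-7.508) = 34.152, so t = 94.152.
T = 100·t = 9415 K → 9400 K to the nearest 200 K.

9400 K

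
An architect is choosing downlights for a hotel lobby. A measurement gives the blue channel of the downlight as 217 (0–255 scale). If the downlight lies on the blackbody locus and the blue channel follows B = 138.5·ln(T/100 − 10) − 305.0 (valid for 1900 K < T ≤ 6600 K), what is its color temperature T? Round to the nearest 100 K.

ln(t − 10) = (217 + 305.0) / 138.5 = 3.7690.
t − 10 = e^3.7690 = 43.335, so t = 53.335.
T = 100·t = 5333 K → 5300 K to the nearest 100 K.

5300 K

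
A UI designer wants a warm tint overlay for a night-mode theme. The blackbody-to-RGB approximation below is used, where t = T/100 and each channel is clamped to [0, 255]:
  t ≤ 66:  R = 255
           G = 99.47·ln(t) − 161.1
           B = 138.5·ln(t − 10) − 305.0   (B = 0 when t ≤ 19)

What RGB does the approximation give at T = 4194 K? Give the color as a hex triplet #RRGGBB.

#FFD3AF

t = 4194/100 = 41.94; the t ≤ 66 branch applies.
R = 255 by definition for t ≤ 66.
G = 99.47·ln 41.94 − 161.1 = 99.47·3.7362 − 161.1 = 210.544.
B = 138.5·ln(41.94 − 10) − 305.0 = 138.5·ln 31.94 − 305.0 = 138.5·3.4639 − 305.0 = 174.744.
Rounded: (255, 211, 175).
In hex: #FFD3AF.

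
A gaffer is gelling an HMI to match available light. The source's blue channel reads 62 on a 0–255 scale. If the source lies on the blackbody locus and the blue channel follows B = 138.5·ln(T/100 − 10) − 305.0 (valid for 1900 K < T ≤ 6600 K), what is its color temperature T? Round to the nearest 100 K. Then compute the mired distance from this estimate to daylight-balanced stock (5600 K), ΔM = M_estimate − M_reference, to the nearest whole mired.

+238 mireds

ln(t − 10) = (62 + 305.0) / 138.5 = 2.6498.
t − 10 = e^2.6498 = 14.151, so t = 24.151.
T = 100·t = 2415 K → 2400 K to the nearest 100 K.
M_estimate = 10⁶/2400 = 416.67; M_reference = 10⁶/5600 = 178.57.
ΔM = 416.67 − 178.57 = 238.10 → +238 mireds.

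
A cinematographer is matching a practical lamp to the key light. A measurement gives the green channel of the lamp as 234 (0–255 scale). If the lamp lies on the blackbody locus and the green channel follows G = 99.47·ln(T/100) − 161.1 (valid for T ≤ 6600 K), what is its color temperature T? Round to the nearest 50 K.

5300 K

ln t = (234 + 161.1) / 99.47 = 3.9721.
t = e^3.9721 = 53.093.
T = 100·t = 5309 K → 5300 K to the nearest 50 K.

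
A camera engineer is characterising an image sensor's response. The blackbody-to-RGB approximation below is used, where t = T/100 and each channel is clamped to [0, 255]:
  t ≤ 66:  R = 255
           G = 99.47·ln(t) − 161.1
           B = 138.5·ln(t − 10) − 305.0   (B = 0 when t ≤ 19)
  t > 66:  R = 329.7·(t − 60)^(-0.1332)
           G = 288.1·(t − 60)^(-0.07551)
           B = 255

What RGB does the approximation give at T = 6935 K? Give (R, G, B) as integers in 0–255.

(245, 243, 255)

t = 6935/100 = 69.35; the t > 66 branch applies.
R = 329.7·(69.35 − 60)^(-0.1332) = 329.7·9.35^(-0.1332) = 329.7·0.74249 = 244.797.
G = 288.1·(69.35 − 60)^(-0.07551) = 288.1·9.35^(-0.07551) = 288.1·0.84468 = 243.353.
B = 255 by definition for t > 66.
Rounded: (245, 243, 255).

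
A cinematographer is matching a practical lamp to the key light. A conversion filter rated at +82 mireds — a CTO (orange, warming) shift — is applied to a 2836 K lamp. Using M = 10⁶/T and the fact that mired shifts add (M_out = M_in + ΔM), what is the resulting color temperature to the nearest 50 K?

M_in = 10⁶/2836 = 352.61 mireds.
M_out = 352.61 + (+82) = 434.61 mireds.
T_out = 10⁶/434.61 = 2300.9 K → 2300 K.

2300 K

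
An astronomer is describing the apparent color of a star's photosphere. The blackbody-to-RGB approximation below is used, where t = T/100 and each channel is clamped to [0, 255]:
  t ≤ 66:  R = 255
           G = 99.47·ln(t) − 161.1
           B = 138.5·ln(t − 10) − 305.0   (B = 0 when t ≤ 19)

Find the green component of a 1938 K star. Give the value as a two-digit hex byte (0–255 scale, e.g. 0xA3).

0x86

t = 1938/100 = 19.38; the t ≤ 66 branch applies.
G = 99.47·ln 19.38 − 161.1 = 99.47·2.9642 − 161.1 = 133.753.
Rounded: 134; in hex, 0x86.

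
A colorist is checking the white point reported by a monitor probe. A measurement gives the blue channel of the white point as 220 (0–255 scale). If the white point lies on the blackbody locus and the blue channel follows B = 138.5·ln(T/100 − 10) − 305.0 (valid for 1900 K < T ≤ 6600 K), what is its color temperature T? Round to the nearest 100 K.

5400 K

ln(t − 10) = (220 + 305.0) / 138.5 = 3.7906.
t − 10 = e^3.7906 = 44.284, so t = 54.284.
T = 100·t = 5428 K → 5400 K to the nearest 100 K.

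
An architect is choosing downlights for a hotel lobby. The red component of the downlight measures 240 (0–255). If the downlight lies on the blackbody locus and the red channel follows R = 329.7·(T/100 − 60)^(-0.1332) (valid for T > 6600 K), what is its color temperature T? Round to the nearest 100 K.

7100 K

(t − 60)^(-0.1332) = 240/329.7 = 0.72793.
t − 60 = 0.72793^(1/-0.1332) = 0.72793^(-7.508) = 10.848, so t = 70.848.
T = 100·t = 7085 K → 7100 K to the nearest 100 K.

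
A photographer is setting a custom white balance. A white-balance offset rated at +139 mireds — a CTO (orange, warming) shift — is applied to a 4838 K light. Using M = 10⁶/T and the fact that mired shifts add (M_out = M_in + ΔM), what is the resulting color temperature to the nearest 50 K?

2900 K

M_in = 10⁶/4838 = 206.70 mireds.
M_out = 206.70 + (+139) = 345.70 mireds.
T_out = 10⁶/345.70 = 2892.7 K → 2900 K.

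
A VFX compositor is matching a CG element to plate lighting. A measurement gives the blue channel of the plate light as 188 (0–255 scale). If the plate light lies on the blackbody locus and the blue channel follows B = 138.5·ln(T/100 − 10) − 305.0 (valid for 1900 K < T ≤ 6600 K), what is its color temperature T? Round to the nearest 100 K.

4500 K

ln(t − 10) = (188 + 305.0) / 138.5 = 3.5596.
t − 10 = e^3.5596 = 35.148, so t = 45.148.
T = 100·t = 4515 K → 4500 K to the nearest 100 K.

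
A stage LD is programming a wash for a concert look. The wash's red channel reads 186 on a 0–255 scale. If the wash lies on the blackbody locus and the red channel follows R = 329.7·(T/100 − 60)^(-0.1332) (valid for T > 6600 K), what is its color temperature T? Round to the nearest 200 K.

13400 K

(t − 60)^(-0.1332) = 186/329.7 = 0.56415.
t − 60 = 0.56415^(1/-0.1332) = 0.56415^(-7.508) = 73.521, so t = 133.521.
T = 100·t = 13352 K → 13400 K to the nearest 200 K.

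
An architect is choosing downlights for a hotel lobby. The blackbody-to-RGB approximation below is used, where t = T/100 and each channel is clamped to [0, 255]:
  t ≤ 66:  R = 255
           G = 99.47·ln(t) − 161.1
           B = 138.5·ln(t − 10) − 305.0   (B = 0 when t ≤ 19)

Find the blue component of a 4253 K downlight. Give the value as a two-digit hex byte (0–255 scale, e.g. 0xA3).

0xB1

t = 4253/100 = 42.53; the t ≤ 66 branch applies.
B = 138.5·ln(42.53 − 10) − 305.0 = 138.5·ln 32.53 − 305.0 = 138.5·3.4822 − 305.0 = 177.280.
Rounded: 177; in hex, 0xB1.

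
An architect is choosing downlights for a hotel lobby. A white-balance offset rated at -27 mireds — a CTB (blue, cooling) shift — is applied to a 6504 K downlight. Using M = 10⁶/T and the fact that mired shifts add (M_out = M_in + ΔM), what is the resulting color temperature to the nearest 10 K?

7890 K

M_in = 10⁶/6504 = 153.75 mireds.
M_out = 153.75 + (-27) = 126.75 mireds.
T_out = 10⁶/126.75 = 7889.5 K → 7890 K.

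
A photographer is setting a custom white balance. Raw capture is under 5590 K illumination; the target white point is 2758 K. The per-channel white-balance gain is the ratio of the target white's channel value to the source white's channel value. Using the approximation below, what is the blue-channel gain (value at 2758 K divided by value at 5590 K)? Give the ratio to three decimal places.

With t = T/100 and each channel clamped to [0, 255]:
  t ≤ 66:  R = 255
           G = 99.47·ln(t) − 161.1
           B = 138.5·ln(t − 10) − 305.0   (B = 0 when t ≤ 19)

At 5590 K (t = 55.9):
  B = 138.5·ln(55.9 − 10) − 305.0 = 138.5·ln 45.9 − 305.0 = 138.5·3.8265 − 305.0 = 224.965.
At 2758 K (t = 27.58):
  B = 138.5·ln(27.58 − 10) − 305.0 = 138.5·ln 17.58 − 305.0 = 138.5·2.8668 − 305.0 = 92.047.
Gain = 92.047 / 224.965 = 0.4092 → 0.409.

0.409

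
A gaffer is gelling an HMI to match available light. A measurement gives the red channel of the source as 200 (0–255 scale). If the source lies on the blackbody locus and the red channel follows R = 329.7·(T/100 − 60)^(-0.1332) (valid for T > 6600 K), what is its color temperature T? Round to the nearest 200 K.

(t − 60)^(-0.1332) = 200/329.7 = 0.60661.
t − 60 = 0.60661^(1/-0.1332) = 0.60661^(-7.508) = 42.638, so t = 102.638.
T = 100·t = 10264 K → 10200 K to the nearest 200 K.

10200 K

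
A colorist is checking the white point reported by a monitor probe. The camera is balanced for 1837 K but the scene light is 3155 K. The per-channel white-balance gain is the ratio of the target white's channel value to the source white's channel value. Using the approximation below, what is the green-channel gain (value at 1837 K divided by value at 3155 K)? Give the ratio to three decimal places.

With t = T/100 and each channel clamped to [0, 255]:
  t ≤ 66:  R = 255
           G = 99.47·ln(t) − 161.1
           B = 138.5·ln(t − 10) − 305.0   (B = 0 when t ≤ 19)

0.705

At 3155 K (t = 31.55):
  G = 99.47·ln 31.55 − 161.1 = 99.47·3.4516 − 161.1 = 182.228.
At 1837 K (t = 18.37):
  G = 99.47·ln 18.37 − 161.1 = 99.47·2.9107 − 161.1 = 128.429.
Gain = 128.429 / 182.228 = 0.7048 → 0.705.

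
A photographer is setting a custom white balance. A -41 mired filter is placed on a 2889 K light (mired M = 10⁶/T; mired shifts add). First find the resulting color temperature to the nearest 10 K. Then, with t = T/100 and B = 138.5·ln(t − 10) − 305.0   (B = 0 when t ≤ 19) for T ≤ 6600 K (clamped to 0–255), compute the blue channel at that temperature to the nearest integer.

M_in = 10⁶/2889 = 346.14; M_out = 346.14 + (-41) = 305.14.
T_out = 10⁶/305.14 = 3277.2 K → 3280 K; t = 32.8.
B = 138.5·ln(32.8 − 10) − 305.0 = 138.5·ln 22.8 − 305.0 = 138.5·3.1268 − 305.0 = 128.056.
Rounded: 128.

128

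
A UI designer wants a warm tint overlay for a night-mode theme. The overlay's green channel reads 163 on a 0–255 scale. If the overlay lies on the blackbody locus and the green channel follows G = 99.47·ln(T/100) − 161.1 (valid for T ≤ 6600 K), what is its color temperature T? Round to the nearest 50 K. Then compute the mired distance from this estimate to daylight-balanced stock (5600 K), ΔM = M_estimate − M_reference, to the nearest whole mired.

+206 mireds

ln t = (163 + 161.1) / 99.47 = 3.2583.
t = e^3.2583 = 26.004.
T = 100·t = 2600 K → 2600 K to the nearest 50 K.
M_estimate = 10⁶/2600 = 384.62; M_reference = 10⁶/5600 = 178.57.
ΔM = 384.62 − 178.57 = 206.04 → +206 mireds.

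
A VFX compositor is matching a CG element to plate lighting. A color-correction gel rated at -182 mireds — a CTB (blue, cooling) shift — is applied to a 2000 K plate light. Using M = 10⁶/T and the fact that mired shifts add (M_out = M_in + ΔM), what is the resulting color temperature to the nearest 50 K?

M_in = 10⁶/2000 = 500.00 mireds.
M_out = 500.00 + (-182) = 318.00 mireds.
T_out = 10⁶/318.00 = 3144.7 K → 3150 K.

3150 K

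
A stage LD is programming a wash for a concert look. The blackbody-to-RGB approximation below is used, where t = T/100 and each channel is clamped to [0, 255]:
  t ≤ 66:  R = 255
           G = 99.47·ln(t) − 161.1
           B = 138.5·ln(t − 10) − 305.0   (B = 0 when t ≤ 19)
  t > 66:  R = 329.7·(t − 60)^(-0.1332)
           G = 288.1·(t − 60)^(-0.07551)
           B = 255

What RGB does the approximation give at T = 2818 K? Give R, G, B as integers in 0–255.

t = 2818/100 = 28.18; the t ≤ 66 branch applies.
R = 255 by definition for t ≤ 66.
G = 99.47·ln 28.18 − 161.1 = 99.47·3.3386 − 161.1 = 170.992.
B = 138.5·ln(28.18 − 10) − 305.0 = 138.5·ln 18.18 − 305.0 = 138.5·2.9003 − 305.0 = 96.695.
Rounded: (255, 171, 97).

R=255, G=171, B=97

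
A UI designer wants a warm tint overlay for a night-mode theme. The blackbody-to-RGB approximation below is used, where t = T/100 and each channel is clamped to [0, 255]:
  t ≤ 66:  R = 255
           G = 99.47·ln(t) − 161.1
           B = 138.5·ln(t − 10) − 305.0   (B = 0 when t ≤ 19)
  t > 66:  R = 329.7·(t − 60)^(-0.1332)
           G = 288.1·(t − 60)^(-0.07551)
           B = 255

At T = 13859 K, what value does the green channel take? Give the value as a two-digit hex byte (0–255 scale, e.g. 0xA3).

t = 13859/100 = 138.59; the t > 66 branch applies.
G = 288.1·(138.59 − 60)^(-0.07551) = 288.1·78.59^(-0.07551) = 288.1·0.71925 = 207.216.
Rounded: 207; in hex, 0xCF.

0xCF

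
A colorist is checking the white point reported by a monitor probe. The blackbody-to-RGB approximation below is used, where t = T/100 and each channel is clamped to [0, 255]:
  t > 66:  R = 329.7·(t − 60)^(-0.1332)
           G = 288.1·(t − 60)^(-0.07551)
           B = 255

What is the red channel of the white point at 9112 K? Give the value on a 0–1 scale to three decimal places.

t = 9112/100 = 91.12; the t > 66 branch applies.
R = 329.7·(91.12 − 60)^(-0.1332) = 329.7·31.12^(-0.1332) = 329.7·0.63260 = 208.567.
On a 0–1 scale: 208.567/255 = 0.8179 → 0.818.

0.818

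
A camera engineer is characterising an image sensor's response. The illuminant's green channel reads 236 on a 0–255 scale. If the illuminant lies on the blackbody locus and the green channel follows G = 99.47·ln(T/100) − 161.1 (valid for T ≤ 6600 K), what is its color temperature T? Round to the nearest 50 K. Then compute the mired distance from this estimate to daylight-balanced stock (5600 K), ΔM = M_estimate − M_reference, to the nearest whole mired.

+7 mireds

ln t = (236 + 161.1) / 99.47 = 3.9922.
t = e^3.9922 = 54.172.
T = 100·t = 5417 K → 5400 K to the nearest 50 K.
M_estimate = 10⁶/5400 = 185.19; M_reference = 10⁶/5600 = 178.57.
ΔM = 185.19 − 178.57 = 6.61 → +7 mireds.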